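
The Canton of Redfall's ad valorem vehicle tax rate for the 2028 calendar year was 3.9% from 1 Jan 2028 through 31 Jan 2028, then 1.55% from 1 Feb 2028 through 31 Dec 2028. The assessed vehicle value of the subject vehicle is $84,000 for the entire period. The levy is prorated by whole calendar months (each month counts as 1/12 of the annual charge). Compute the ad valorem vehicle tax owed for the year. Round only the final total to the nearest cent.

$1,466.50

1 Jan – 31 Jan 2028: 1 month at 3.9% → $84,000 × 3.9% × 1/12 = $273.0000
1 Feb – 31 Dec 2028: 11 months at 1.55% → $84,000 × 1.55% × 11/12 = $1,193.5000
Total = $1,466.5000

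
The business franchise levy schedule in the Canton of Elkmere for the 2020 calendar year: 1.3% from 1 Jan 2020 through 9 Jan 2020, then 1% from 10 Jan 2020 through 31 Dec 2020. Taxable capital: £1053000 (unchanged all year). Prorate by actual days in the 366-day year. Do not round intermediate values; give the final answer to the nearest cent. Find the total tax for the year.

£10607.68

1 Jan – 9 Jan 2020: 9 days at 1.3% → £1053000 × 1.3% × 9/366 = £336.6148
10 Jan – 31 Dec 2020: 357 days at 1% → £1053000 × 1% × 357/366 = £10271.0656
Total = £10607.6803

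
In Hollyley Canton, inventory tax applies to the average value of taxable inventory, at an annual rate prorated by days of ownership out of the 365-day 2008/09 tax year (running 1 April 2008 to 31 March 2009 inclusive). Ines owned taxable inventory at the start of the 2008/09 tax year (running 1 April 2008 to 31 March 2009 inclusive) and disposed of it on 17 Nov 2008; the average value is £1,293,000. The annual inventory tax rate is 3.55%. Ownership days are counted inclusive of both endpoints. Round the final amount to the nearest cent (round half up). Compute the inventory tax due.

£29,049.99

Days held (1 Apr – 17 Nov 2008): 231 out of 365
Tax = £1,293,000 × 3.55% × 231/365 = £29,049.9904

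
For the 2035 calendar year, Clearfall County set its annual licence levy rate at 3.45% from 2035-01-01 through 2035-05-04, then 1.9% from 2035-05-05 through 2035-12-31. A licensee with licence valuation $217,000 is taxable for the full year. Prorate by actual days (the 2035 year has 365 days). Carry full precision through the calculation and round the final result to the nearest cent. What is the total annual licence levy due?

$5,265.67

2035-01-01 to 2035-05-04: 124 days at 3.45% → $217,000 × 3.45% × 124/365 = $2,543.3589
2035-05-05 to 2035-12-31: 241 days at 1.9% → $217,000 × 1.9% × 241/365 = $2,722.3096
Total = $5,265.6685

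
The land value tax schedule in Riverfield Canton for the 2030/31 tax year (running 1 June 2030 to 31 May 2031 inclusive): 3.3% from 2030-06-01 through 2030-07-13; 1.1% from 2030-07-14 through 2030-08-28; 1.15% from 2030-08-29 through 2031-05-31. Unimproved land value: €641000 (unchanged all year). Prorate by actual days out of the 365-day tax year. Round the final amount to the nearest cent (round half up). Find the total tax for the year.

€8954.68

2030-06-01 to 2030-07-13: 43 days at 3.3% → €641000 × 3.3% × 43/365 = €2491.9973
2030-07-14 to 2030-08-28: 46 days at 1.1% → €641000 × 1.1% × 46/365 = €888.6192
2030-08-29 to 2031-05-31: 276 days at 1.15% → €641000 × 1.15% × 276/365 = €5574.0658
Total = €8954.6822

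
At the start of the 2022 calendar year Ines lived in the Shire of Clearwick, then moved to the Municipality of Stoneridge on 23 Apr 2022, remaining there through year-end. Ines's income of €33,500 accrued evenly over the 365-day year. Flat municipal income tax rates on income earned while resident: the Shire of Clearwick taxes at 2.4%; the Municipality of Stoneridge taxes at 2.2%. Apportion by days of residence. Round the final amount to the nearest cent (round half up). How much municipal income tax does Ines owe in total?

The Shire of Clearwick, 1 Jan – 22 Apr 2022: 112 days → €33,500 × 2.4% × 112/365 = €246.7068
The Municipality of Stoneridge, 23 Apr – 31 Dec 2022: 253 days → €33,500 × 2.2% × 253/365 = €510.8521
Total = €757.5589

€757.56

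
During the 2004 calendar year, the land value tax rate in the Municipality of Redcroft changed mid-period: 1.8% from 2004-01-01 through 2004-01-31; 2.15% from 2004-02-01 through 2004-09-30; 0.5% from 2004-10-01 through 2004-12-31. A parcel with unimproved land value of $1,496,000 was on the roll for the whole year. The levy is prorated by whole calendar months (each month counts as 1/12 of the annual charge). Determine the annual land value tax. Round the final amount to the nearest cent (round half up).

$25,556.67

2004-01-01 to 2004-01-31: 1 month at 1.8% → $1,496,000 × 1.8% × 1/12 = $2,244.0000
2004-02-01 to 2004-09-30: 8 months at 2.15% → $1,496,000 × 2.15% × 8/12 = $21,442.6667
2004-10-01 to 2004-12-31: 3 months at 0.5% → $1,496,000 × 0.5% × 3/12 = $1,870.0000
Total = $25,556.6667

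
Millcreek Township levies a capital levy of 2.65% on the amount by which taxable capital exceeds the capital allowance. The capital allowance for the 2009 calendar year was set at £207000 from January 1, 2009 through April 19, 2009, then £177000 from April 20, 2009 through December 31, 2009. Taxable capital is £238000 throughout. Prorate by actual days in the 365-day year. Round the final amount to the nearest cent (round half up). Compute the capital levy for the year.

January 1 – April 19, 2009: 109 days, exemption £207000 → (£238000 − £207000) × 2.65% × 109/365 = £245.3247
April 20 – December 31, 2009: 256 days, exemption £177000 → (£238000 − £177000) × 2.65% × 256/365 = £1133.7644
Total = £1379.0890

£1379.09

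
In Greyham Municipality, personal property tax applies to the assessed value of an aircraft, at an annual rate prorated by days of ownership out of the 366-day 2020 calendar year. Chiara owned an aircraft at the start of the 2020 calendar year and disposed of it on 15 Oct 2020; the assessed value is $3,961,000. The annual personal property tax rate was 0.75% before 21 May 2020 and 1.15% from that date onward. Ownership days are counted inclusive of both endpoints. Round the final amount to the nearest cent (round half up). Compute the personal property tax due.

$29,864.42

1 Jan – 20 May 2020: 141 days at 0.75% → $3,961,000 × 0.75% × 141/366 = $11,444.6926
21 May – 15 Oct 2020: 148 days at 1.15% → $3,961,000 × 1.15% × 148/366 = $18,419.7322
Total = $29,864.4249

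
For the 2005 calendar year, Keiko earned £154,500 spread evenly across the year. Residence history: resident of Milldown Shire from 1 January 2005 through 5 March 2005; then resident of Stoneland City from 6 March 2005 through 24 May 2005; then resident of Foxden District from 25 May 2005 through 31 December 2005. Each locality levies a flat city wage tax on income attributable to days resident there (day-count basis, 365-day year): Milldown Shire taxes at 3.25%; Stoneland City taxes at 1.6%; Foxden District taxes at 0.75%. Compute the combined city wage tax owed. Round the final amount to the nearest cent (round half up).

£2,123.85

Milldown Shire, 1 January – 5 March 2005: 64 days → £154,500 × 3.25% × 64/365 = £880.4384
Stoneland City, 6 March – 24 May 2005: 80 days → £154,500 × 1.6% × 80/365 = £541.8082
Foxden District, 25 May – 31 December 2005: 221 days → £154,500 × 0.75% × 221/365 = £701.5993
Total = £2,123.8459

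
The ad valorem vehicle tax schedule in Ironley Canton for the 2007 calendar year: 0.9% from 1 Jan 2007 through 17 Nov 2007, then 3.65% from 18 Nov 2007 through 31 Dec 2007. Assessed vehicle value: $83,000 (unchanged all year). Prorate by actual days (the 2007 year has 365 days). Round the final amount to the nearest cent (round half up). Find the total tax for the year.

1 Jan – 17 Nov 2007: 321 days at 0.9% → $83,000 × 0.9% × 321/365 = $656.9507
18 Nov – 31 Dec 2007: 44 days at 3.65% → $83,000 × 3.65% × 44/365 = $365.2000
Total = $1,022.1507

$1,022.15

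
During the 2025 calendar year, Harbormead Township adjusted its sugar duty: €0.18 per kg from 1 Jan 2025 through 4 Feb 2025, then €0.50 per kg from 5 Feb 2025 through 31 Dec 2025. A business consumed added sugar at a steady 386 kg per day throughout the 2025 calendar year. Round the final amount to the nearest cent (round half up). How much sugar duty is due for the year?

1 Jan – 4 Feb 2025: 35 days × 386 kg/day = 13,510 kg at €0.18/kg → €2,431.80
5 Feb – 31 Dec 2025: 330 days × 386 kg/day = 127,380 kg at €0.50/kg → €63,690.00

€66,121.80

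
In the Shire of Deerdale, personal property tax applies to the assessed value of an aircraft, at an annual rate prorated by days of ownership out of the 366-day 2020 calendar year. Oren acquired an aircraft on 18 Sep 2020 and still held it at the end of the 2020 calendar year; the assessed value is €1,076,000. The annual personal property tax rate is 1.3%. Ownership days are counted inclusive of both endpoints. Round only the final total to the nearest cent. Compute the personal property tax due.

€4,012.95

Days held (18 Sep – 31 Dec 2020): 105 out of 366
Tax = €1,076,000 × 1.3% × 105/366 = €4,012.9508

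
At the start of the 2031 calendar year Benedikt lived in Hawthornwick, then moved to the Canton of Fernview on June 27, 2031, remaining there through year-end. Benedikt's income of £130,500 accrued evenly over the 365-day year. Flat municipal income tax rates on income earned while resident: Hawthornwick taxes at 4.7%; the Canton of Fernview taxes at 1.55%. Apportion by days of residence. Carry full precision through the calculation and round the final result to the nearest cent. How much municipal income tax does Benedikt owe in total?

Hawthornwick, January 1 – June 26, 2031: 177 days → £130,500 × 4.7% × 177/365 = £2,974.3274
The Canton of Fernview, June 27 – December 31, 2031: 188 days → £130,500 × 1.55% × 188/365 = £1,041.8548
Total = £4,016.1822

£4,016.18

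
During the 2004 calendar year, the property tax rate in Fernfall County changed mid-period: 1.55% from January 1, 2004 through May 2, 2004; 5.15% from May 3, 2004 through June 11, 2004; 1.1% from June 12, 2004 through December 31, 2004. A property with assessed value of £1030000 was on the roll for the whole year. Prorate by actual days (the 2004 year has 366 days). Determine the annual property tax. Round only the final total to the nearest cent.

January 1 – May 2, 2004: 123 days at 1.55% → £1030000 × 1.55% × 123/366 = £5365.2869
May 3 – June 11, 2004: 40 days at 5.15% → £1030000 × 5.15% × 40/366 = £5797.2678
June 12 – December 31, 2004: 203 days at 1.1% → £1030000 × 1.1% × 203/366 = £6284.1257
Total = £17446.6803

£17446.68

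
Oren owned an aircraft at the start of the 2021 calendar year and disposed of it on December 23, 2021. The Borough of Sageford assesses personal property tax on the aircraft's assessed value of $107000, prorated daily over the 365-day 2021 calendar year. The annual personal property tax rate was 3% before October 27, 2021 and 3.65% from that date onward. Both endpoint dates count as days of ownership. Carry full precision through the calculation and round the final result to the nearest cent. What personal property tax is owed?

January 1 – October 26, 2021: 299 days at 3% → $107000 × 3% × 299/365 = $2629.5616
October 27 – December 23, 2021: 58 days at 3.65% → $107000 × 3.65% × 58/365 = $620.6000
Total = $3250.1616

$3250.16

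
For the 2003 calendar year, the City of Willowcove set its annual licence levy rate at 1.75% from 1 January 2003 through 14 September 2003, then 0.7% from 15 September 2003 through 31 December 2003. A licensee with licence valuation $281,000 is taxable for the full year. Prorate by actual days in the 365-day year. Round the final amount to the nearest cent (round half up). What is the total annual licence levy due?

$4,044.48

1 January – 14 September 2003: 257 days at 1.75% → $281,000 × 1.75% × 257/365 = $3,462.4589
15 September – 31 December 2003: 108 days at 0.7% → $281,000 × 0.7% × 108/365 = $582.0164
Total = $4,044.4753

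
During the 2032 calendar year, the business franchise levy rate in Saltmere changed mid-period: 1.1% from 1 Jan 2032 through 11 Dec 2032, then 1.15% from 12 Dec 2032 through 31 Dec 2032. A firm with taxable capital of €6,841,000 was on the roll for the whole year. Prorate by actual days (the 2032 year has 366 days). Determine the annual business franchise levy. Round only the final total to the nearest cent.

€75,437.91

1 Jan – 11 Dec 2032: 346 days at 1.1% → €6,841,000 × 1.1% × 346/366 = €71,138.9235
12 Dec – 31 Dec 2032: 20 days at 1.15% → €6,841,000 × 1.15% × 20/366 = €4,298.9891
Total = €75,437.9126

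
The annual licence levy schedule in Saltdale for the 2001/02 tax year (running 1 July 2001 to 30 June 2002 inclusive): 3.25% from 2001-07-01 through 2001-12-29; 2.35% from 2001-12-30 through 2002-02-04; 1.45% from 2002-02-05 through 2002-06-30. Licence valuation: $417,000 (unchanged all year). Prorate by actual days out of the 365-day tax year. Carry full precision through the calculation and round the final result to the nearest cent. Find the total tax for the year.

2001-07-01 to 2001-12-29: 182 days at 3.25% → $417,000 × 3.25% × 182/365 = $6,757.6849
2001-12-30 to 2002-02-04: 37 days at 2.35% → $417,000 × 2.35% × 37/365 = $993.3740
2002-02-05 to 2002-06-30: 146 days at 1.45% → $417,000 × 1.45% × 146/365 = $2,418.6000
Total = $10,169.6589

$10,169.66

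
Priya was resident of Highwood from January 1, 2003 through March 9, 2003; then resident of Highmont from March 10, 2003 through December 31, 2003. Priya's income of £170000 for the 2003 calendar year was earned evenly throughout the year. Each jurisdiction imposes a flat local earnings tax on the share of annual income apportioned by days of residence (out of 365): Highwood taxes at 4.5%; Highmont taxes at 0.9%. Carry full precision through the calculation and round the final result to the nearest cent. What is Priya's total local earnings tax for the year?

£2670.16

Highwood, January 1 – March 9, 2003: 68 days → £170000 × 4.5% × 68/365 = £1425.2055
Highmont, March 10 – December 31, 2003: 297 days → £170000 × 0.9% × 297/365 = £1244.9589
Total = £2670.1644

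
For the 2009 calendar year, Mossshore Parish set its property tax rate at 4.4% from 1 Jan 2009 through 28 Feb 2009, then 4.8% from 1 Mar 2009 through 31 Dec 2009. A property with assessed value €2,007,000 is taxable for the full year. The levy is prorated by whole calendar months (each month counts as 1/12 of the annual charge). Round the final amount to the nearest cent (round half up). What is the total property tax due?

€94,998.00

1 Jan – 28 Feb 2009: 2 months at 4.4% → €2,007,000 × 4.4% × 2/12 = €14,718.0000
1 Mar – 31 Dec 2009: 10 months at 4.8% → €2,007,000 × 4.8% × 10/12 = €80,280.0000
Total = €94,998.0000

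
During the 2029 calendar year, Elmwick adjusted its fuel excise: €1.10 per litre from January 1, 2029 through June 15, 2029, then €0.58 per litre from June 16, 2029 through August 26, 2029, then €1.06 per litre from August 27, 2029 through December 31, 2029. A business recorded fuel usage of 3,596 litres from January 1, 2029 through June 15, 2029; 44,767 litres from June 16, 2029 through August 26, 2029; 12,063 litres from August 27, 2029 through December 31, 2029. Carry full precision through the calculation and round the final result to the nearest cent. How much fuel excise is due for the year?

€42,707.24

January 1 – June 15, 2029: 3,596 litres at €1.10/litre → €3,955.60
June 16 – August 26, 2029: 44,767 litres at €0.58/litre → €25,964.86
August 27 – December 31, 2029: 12,063 litres at €1.06/litre → €12,786.78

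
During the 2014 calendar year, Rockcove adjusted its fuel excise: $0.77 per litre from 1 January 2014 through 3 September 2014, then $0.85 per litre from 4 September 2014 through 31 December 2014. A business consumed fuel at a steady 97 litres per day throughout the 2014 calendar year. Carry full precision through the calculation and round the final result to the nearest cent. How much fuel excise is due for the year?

1 January – 3 September 2014: 246 days × 97 litres/day = 23,862 litres at $0.77/litre → $18373.74
4 September – 31 December 2014: 119 days × 97 litres/day = 11,543 litres at $0.85/litre → $9811.55

$28185.29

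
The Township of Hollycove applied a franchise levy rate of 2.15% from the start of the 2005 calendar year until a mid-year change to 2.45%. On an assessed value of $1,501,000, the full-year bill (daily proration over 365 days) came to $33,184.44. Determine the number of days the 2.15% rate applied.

291 days

Let d = days at the first rate; then 365 − d days at the second rate.
$1,501,000 × [2.15%·d + 2.45%·(365−d)] / 365 = $33,184.44
Solving gives d = 291, so the new rate took effect on October 19, 2005.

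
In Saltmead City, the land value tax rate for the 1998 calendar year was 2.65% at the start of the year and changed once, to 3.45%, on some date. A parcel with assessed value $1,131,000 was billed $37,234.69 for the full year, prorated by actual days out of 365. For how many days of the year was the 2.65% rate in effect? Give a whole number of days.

72 days

Let d = days at the first rate; then 365 − d days at the second rate.
$1,131,000 × [2.65%·d + 3.45%·(365−d)] / 365 = $37,234.69
Solving gives d = 72, so the new rate took effect on 14 March 1998.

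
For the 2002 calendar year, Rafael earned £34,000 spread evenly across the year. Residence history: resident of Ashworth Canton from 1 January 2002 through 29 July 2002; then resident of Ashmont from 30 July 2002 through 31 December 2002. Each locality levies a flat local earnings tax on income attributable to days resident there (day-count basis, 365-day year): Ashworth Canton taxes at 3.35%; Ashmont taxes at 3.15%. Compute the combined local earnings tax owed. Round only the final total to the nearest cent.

Ashworth Canton, 1 January – 29 July 2002: 210 days → £34,000 × 3.35% × 210/365 = £655.3151
Ashmont, 30 July – 31 December 2002: 155 days → £34,000 × 3.15% × 155/365 = £454.8082
Total = £1,110.1233

£1,110.12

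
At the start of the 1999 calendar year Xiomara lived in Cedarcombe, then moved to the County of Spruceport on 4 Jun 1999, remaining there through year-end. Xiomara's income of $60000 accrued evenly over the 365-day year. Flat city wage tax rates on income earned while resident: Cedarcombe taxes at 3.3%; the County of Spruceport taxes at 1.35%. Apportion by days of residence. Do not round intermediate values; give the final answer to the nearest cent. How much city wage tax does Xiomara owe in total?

Cedarcombe, 1 Jan – 3 Jun 1999: 154 days → $60000 × 3.3% × 154/365 = $835.3973
The County of Spruceport, 4 Jun – 31 Dec 1999: 211 days → $60000 × 1.35% × 211/365 = $468.2466
Total = $1303.6438

$1303.64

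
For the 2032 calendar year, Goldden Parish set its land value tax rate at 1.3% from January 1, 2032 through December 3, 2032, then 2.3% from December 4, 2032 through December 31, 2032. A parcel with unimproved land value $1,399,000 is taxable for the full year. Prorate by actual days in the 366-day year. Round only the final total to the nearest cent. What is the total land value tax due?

January 1 – December 3, 2032: 338 days at 1.3% → $1,399,000 × 1.3% × 338/366 = $16,795.6448
December 4 – December 31, 2032: 28 days at 2.3% → $1,399,000 × 2.3% × 28/366 = $2,461.6284
Total = $19,257.2732

$19,257.27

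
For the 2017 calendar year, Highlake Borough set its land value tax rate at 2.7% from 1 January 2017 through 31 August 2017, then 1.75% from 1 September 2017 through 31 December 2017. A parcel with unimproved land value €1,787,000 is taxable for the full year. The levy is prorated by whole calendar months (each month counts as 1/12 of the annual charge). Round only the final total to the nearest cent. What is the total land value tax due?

1 January – 31 August 2017: 8 months at 2.7% → €1,787,000 × 2.7% × 8/12 = €32,166.0000
1 September – 31 December 2017: 4 months at 1.75% → €1,787,000 × 1.75% × 4/12 = €10,424.1667
Total = €42,590.1667

€42,590.17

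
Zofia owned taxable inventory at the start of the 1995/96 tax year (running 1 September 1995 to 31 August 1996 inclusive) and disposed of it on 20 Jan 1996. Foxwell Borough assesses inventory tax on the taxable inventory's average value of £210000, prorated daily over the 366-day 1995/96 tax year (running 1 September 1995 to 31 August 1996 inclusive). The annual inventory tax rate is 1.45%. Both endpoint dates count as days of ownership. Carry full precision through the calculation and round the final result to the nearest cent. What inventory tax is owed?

£1181.39

Days held (1 Sep 1995 – 20 Jan 1996): 142 out of 366
Tax = £210000 × 1.45% × 142/366 = £1181.3934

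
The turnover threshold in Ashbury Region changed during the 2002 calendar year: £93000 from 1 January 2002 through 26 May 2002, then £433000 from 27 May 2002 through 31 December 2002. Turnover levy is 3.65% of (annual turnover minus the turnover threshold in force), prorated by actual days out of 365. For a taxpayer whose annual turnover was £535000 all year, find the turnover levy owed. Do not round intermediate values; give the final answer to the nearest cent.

1 January – 26 May 2002: 146 days, exemption £93000 → (£535000 − £93000) × 3.65% × 146/365 = £6453.2000
27 May – 31 December 2002: 219 days, exemption £433000 → (£535000 − £433000) × 3.65% × 219/365 = £2233.8000
Total = £8687.0000

£8687.00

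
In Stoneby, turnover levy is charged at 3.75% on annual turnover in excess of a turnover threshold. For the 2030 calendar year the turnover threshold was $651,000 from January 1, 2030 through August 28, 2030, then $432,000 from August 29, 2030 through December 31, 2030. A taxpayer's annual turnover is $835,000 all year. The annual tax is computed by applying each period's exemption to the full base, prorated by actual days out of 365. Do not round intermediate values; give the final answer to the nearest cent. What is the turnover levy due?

$9,712.50

January 1 – August 28, 2030: 240 days, exemption $651,000 → ($835,000 − $651,000) × 3.75% × 240/365 = $4,536.9863
August 29 – December 31, 2030: 125 days, exemption $432,000 → ($835,000 − $432,000) × 3.75% × 125/365 = $5,175.5137
Total = $9,712.5000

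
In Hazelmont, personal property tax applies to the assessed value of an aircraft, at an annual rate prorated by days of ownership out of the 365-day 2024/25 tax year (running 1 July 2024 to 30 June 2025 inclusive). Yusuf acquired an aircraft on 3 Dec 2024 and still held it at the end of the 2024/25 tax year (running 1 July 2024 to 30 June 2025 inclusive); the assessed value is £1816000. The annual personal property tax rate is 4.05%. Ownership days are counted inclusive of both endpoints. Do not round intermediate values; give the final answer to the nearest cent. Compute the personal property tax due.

Days held (3 Dec 2024 – 30 Jun 2025): 210 out of 365
Tax = £1816000 × 4.05% × 210/365 = £42315.2877

£42315.29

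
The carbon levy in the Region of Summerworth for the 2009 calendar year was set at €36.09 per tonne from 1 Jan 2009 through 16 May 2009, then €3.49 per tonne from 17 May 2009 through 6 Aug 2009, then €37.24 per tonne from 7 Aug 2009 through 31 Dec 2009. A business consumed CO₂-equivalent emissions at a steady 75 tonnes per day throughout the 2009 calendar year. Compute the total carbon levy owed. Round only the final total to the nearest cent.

1 Jan – 16 May 2009: 136 days × 75 tonnes/day = 10,200 tonnes at €36.09/tonne → €368118.00
17 May – 6 Aug 2009: 82 days × 75 tonnes/day = 6,150 tonnes at €3.49/tonne → €21463.50
7 Aug – 31 Dec 2009: 147 days × 75 tonnes/day = 11,025 tonnes at €37.24/tonne → €410571.00

€800152.50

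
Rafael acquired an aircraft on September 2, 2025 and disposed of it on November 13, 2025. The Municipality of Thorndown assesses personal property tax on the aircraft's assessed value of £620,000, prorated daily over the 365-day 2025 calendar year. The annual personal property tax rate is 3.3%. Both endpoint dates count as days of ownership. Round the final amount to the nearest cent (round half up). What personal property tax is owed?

£4,092.00

Days held (September 2 – November 13, 2025): 73 out of 365
Tax = £620,000 × 3.3% × 73/365 = £4,092.0000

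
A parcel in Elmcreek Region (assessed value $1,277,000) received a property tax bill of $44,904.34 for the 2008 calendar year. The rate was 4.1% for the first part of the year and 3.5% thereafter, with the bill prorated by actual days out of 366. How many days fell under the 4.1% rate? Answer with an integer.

10 days

Let d = days at the first rate; then 366 − d days at the second rate.
$1,277,000 × [4.1%·d + 3.5%·(366−d)] / 366 = $44,904.34
Solving gives d = 10, so the new rate took effect on 11 January 2008.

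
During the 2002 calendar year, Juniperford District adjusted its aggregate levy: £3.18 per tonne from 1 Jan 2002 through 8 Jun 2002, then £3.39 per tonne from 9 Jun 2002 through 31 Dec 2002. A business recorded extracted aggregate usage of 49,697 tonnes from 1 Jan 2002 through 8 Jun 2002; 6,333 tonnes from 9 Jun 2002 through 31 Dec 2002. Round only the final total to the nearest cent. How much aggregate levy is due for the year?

1 Jan – 8 Jun 2002: 49,697 tonnes at £3.18/tonne → £158036.46
9 Jun – 31 Dec 2002: 6,333 tonnes at £3.39/tonne → £21468.87

£179505.33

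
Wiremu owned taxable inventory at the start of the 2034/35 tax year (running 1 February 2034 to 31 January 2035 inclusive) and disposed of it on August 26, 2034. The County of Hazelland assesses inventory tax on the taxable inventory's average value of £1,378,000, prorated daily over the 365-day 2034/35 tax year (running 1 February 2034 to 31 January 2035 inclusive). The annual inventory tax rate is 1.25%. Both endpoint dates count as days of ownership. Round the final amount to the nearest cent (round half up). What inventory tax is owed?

Days held (February 1 – August 26, 2034): 207 out of 365
Tax = £1,378,000 × 1.25% × 207/365 = £9,768.6986

£9,768.70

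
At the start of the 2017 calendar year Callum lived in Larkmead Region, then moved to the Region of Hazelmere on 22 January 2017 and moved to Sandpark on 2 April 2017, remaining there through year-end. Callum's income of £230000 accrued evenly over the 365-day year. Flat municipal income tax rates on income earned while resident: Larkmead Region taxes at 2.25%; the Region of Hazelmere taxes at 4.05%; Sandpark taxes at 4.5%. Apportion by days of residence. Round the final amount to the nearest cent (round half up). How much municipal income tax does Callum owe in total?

Larkmead Region, 1 January – 21 January 2017: 21 days → £230000 × 2.25% × 21/365 = £297.7397
The Region of Hazelmere, 22 January – 1 April 2017: 70 days → £230000 × 4.05% × 70/365 = £1786.4384
Sandpark, 2 April – 31 December 2017: 274 days → £230000 × 4.5% × 274/365 = £7769.5890
Total = £9853.7671

£9853.77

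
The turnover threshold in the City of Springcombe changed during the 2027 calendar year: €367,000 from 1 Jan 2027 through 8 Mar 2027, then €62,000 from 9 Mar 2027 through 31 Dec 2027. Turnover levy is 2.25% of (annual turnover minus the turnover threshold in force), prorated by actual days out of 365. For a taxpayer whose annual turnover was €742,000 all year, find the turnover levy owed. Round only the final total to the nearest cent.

1 Jan – 8 Mar 2027: 67 days, exemption €367,000 → (€742,000 − €367,000) × 2.25% × 67/365 = €1,548.8014
9 Mar – 31 Dec 2027: 298 days, exemption €62,000 → (€742,000 − €62,000) × 2.25% × 298/365 = €12,491.5068
Total = €14,040.3082

€14,040.31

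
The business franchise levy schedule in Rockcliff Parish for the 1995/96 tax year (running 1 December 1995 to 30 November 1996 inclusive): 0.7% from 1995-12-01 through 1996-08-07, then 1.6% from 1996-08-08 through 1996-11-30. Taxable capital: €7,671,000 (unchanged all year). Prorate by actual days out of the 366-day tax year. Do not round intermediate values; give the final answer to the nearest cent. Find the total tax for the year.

1995-12-01 to 1996-08-07: 251 days at 0.7% → €7,671,000 × 0.7% × 251/366 = €36,824.9918
1996-08-08 to 1996-11-30: 115 days at 1.6% → €7,671,000 × 1.6% × 115/366 = €38,564.5902
Total = €75,389.5820

€75,389.58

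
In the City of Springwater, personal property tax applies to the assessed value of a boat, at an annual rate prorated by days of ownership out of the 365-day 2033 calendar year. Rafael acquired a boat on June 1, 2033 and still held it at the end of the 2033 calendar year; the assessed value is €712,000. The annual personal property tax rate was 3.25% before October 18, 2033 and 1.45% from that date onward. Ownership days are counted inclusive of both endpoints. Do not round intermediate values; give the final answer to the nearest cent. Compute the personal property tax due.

June 1 – October 17, 2033: 139 days at 3.25% → €712,000 × 3.25% × 139/365 = €8,812.2192
October 18 – December 31, 2033: 75 days at 1.45% → €712,000 × 1.45% × 75/365 = €2,121.3699
Total = €10,933.5890

€10,933.59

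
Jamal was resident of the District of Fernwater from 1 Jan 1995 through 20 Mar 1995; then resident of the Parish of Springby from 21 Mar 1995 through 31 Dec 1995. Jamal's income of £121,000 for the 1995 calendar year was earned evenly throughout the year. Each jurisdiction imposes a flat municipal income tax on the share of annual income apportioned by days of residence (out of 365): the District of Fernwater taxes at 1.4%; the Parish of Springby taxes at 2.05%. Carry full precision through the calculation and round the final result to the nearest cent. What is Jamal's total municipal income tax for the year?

£2,310.27

The District of Fernwater, 1 Jan – 20 Mar 1995: 79 days → £121,000 × 1.4% × 79/365 = £366.6466
The Parish of Springby, 21 Mar – 31 Dec 1995: 286 days → £121,000 × 2.05% × 286/365 = £1,943.6247
Total = £2,310.2712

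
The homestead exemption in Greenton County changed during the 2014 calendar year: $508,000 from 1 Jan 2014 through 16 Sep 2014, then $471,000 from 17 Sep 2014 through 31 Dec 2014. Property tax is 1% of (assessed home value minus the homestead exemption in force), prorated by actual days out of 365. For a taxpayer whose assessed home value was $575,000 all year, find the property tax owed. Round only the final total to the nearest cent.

1 Jan – 16 Sep 2014: 259 days, exemption $508,000 → ($575,000 − $508,000) × 1% × 259/365 = $475.4247
17 Sep – 31 Dec 2014: 106 days, exemption $471,000 → ($575,000 − $471,000) × 1% × 106/365 = $302.0274
Total = $777.4521

$777.45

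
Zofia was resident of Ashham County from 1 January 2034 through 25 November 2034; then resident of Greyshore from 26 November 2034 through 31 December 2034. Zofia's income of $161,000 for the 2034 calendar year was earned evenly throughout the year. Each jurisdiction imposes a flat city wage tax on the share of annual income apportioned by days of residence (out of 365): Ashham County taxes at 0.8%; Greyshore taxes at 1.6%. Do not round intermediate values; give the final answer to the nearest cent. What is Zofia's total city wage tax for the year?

$1,415.04

Ashham County, 1 January – 25 November 2034: 329 days → $161,000 × 0.8% × 329/365 = $1,160.9644
Greyshore, 26 November – 31 December 2034: 36 days → $161,000 × 1.6% × 36/365 = $254.0712
Total = $1,415.0356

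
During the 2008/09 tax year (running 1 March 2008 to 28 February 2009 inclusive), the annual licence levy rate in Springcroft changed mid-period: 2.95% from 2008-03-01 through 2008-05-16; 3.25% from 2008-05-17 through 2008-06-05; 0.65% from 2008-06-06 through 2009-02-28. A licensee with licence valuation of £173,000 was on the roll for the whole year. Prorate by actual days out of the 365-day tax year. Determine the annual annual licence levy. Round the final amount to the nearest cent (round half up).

2008-03-01 to 2008-05-16: 77 days at 2.95% → £173,000 × 2.95% × 77/365 = £1,076.6288
2008-05-17 to 2008-06-05: 20 days at 3.25% → £173,000 × 3.25% × 20/365 = £308.0822
2008-06-06 to 2009-02-28: 268 days at 0.65% → £173,000 × 0.65% × 268/365 = £825.6603
Total = £2,210.3712

£2,210.37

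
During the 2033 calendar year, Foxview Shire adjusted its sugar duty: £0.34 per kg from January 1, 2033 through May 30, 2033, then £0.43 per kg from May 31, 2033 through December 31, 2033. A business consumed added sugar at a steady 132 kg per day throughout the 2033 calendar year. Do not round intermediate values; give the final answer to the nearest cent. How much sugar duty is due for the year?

£18,935.40

January 1 – May 30, 2033: 150 days × 132 kg/day = 19,800 kg at £0.34/kg → £6,732.00
May 31 – December 31, 2033: 215 days × 132 kg/day = 28,380 kg at £0.43/kg → £12,203.40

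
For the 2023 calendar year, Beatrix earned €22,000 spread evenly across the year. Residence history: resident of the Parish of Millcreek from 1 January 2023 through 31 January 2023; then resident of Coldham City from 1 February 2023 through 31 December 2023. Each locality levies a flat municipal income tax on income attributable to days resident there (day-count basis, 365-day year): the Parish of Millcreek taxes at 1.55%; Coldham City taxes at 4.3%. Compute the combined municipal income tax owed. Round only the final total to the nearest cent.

The Parish of Millcreek, 1 January – 31 January 2023: 31 days → €22,000 × 1.55% × 31/365 = €28.9616
Coldham City, 1 February – 31 December 2023: 334 days → €22,000 × 4.3% × 334/365 = €865.6548
Total = €894.6164

€894.62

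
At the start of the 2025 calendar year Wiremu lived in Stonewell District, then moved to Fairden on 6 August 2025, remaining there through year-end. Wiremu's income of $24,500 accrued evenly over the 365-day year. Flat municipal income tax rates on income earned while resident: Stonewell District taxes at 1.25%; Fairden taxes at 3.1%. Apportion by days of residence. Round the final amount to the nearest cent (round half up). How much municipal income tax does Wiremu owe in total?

$490.03

Stonewell District, 1 January – 5 August 2025: 217 days → $24,500 × 1.25% × 217/365 = $182.0719
Fairden, 6 August – 31 December 2025: 148 days → $24,500 × 3.1% × 148/365 = $307.9616
Total = $490.0336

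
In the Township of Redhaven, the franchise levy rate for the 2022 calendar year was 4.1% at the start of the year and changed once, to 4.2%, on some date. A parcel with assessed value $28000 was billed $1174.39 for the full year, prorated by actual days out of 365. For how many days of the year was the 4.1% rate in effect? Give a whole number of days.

Let d = days at the first rate; then 365 − d days at the second rate.
$28000 × [4.1%·d + 4.2%·(365−d)] / 365 = $1174.39
Solving gives d = 21, so the new rate took effect on 22 Jan 2022.

21 days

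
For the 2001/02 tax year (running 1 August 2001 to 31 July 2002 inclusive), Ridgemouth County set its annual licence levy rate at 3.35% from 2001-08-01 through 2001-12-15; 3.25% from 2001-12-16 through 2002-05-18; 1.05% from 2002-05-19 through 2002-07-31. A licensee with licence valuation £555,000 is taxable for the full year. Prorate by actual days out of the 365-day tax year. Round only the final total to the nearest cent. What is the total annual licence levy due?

£15,770.36

2001-08-01 to 2001-12-15: 137 days at 3.35% → £555,000 × 3.35% × 137/365 = £6,978.5548
2001-12-16 to 2002-05-18: 154 days at 3.25% → £555,000 × 3.25% × 154/365 = £7,610.3425
2002-05-19 to 2002-07-31: 74 days at 1.05% → £555,000 × 1.05% × 74/365 = £1,181.4658
Total = £15,770.3630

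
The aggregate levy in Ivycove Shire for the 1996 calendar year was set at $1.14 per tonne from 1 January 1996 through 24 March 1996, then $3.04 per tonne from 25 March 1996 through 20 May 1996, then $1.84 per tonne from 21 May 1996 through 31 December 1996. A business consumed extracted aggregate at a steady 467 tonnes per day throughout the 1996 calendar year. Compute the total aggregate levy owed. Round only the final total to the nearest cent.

1 January – 24 March 1996: 84 days × 467 tonnes/day = 39,228 tonnes at $1.14/tonne → $44,719.92
25 March – 20 May 1996: 57 days × 467 tonnes/day = 26,619 tonnes at $3.04/tonne → $80,921.76
21 May – 31 December 1996: 225 days × 467 tonnes/day = 105,075 tonnes at $1.84/tonne → $193,338.00

$318,979.68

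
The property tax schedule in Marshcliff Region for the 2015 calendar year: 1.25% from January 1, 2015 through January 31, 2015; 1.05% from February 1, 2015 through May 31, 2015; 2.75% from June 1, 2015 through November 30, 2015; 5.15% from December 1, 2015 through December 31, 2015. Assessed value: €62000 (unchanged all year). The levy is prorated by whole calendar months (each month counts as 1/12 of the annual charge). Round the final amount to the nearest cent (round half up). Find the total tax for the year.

€1400.17

January 1 – January 31, 2015: 1 month at 1.25% → €62000 × 1.25% × 1/12 = €64.5833
February 1 – May 31, 2015: 4 months at 1.05% → €62000 × 1.05% × 4/12 = €217.0000
June 1 – November 30, 2015: 6 months at 2.75% → €62000 × 2.75% × 6/12 = €852.5000
December 1 – December 31, 2015: 1 month at 5.15% → €62000 × 5.15% × 1/12 = €266.0833
Total = €1400.1667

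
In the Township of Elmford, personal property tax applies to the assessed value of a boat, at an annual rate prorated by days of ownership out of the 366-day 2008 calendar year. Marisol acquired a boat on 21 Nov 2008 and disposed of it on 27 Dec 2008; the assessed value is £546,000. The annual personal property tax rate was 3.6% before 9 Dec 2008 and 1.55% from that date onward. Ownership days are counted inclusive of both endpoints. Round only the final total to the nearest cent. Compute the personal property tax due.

£1,406.02

21 Nov – 8 Dec 2008: 18 days at 3.6% → £546,000 × 3.6% × 18/366 = £966.6885
9 Dec – 27 Dec 2008: 19 days at 1.55% → £546,000 × 1.55% × 19/366 = £439.3361
Total = £1,406.0246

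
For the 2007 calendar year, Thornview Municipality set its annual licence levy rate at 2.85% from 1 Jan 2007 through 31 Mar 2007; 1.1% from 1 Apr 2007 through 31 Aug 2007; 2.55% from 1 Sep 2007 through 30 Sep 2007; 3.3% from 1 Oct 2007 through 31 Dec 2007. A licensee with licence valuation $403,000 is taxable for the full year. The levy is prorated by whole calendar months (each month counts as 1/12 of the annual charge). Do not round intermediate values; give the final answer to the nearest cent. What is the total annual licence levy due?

1 Jan – 31 Mar 2007: 3 months at 2.85% → $403,000 × 2.85% × 3/12 = $2,871.3750
1 Apr – 31 Aug 2007: 5 months at 1.1% → $403,000 × 1.1% × 5/12 = $1,847.0833
1 Sep – 30 Sep 2007: 1 month at 2.55% → $403,000 × 2.55% × 1/12 = $856.3750
1 Oct – 31 Dec 2007: 3 months at 3.3% → $403,000 × 3.3% × 3/12 = $3,324.7500
Total = $8,899.5833

$8,899.58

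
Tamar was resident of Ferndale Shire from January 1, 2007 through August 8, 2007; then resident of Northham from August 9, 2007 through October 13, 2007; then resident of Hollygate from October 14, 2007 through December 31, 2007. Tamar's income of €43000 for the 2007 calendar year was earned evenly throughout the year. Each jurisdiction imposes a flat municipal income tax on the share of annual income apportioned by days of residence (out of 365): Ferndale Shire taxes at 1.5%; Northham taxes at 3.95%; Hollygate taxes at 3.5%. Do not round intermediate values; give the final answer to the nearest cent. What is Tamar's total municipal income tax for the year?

€1021.63

Ferndale Shire, January 1 – August 8, 2007: 220 days → €43000 × 1.5% × 220/365 = €388.7671
Northham, August 9 – October 13, 2007: 66 days → €43000 × 3.95% × 66/365 = €307.1260
Hollygate, October 14 – December 31, 2007: 79 days → €43000 × 3.5% × 79/365 = €325.7397
Total = €1021.6329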